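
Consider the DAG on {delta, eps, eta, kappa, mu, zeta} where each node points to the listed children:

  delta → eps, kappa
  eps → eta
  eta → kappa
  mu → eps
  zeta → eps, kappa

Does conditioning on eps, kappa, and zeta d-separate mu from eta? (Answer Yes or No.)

Enumerating the 3 paths from mu to eta and testing each for blocking by {eps, kappa, zeta}:
Path 1: mu → eps ← zeta → kappa ← eta
  zeta is a fork here and zeta is conditioned on, so the path is blocked at zeta.
Path 2: mu → eps ← delta → kappa ← eta
  eps is a collider and eps is conditioned on, which opens it; delta is a fork and delta is not conditioned on; kappa is a collider and kappa is conditioned on, which opens it — no node blocks this path, so it is active.
Path 3: mu → eps → eta
  eps is a chain here and eps is conditioned on, so the path is blocked at eps.
At least one path is unblocked, so d-separation fails.

No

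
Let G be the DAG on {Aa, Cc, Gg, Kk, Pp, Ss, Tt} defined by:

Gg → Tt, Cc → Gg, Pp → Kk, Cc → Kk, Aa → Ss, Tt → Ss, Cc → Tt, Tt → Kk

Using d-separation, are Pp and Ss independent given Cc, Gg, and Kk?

No

There are 3 undirected paths between Pp and Ss; checking each against the conditioning set {Cc, Gg, Kk}:
Path 1: Pp → Kk ← Cc → Tt → Ss
  Cc is a fork here and Cc is conditioned on, so the path is blocked at Cc.
Path 2: Pp → Kk ← Cc → Gg → Tt → Ss
  Cc is a fork here and Cc is conditioned on, so the path is blocked at Cc.
Path 3: Pp → Kk ← Tt → Ss
  Kk is a collider and Kk is conditioned on, which opens it; Tt is a fork and Tt is not conditioned on — no node blocks this path, so it is active.
Because an active path exists, Pp and Ss are not d-separated.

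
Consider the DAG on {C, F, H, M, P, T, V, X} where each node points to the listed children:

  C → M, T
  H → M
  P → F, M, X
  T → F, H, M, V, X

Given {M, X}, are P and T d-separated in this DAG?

No

We examine all 5 paths between P and T:
  1. P → X ← T — X:collider[open] ⇒ active
  2. P → M ← H ← T — M:collider[open]; H:chain[open] ⇒ active
  3. P → M ← C → T — M:collider[open]; C:fork[open] ⇒ active
  4. P → M ← T — M:collider[open] ⇒ active
  5. P → F ← T — F:collider[blocks] ⇒ blocked
Since the path P → X ← T is active, P and T are not d-separated given {M, X}.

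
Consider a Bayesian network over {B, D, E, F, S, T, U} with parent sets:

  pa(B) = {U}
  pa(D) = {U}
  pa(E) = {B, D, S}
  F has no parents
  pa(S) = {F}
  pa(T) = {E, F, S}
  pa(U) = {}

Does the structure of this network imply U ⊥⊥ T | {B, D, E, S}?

6 paths connect U and T; each must be blocked for d-separation to hold:
  1. U → B → E → T — B:chain[blocks]; E:chain[blocks] ⇒ blocked
  2. U → B → E ← S → T — B:chain[blocks]; E:collider[open]; S:fork[blocks] ⇒ blocked
  3. U → B → E ← S ← F → T — B:chain[blocks]; E:collider[open]; S:chain[blocks]; F:fork[open] ⇒ blocked
  4. U → D → E → T — D:chain[blocks]; E:chain[blocks] ⇒ blocked
  5. U → D → E ← S → T — D:chain[blocks]; E:collider[open]; S:fork[blocks] ⇒ blocked
  6. U → D → E ← S ← F → T — D:chain[blocks]; E:collider[open]; S:chain[blocks]; F:fork[open] ⇒ blocked
Since every path is blocked, d-separation holds.

Yes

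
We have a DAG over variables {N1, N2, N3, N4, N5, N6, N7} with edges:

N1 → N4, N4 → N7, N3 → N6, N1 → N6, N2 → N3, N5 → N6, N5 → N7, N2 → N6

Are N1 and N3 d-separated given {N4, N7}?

Yes

Enumerating the 4 paths from N1 to N3 and testing each for blocking by {N4, N7}:
Path 1: N1 → N6 ← N3
  N6 is a collider here and neither N6 nor any of its descendants is conditioned on, so the collider stays closed — the path is blocked at N6.
Path 2: N1 → N6 ← N2 → N3
  N6 is a collider here and neither N6 nor any of its descendants is conditioned on, so the collider stays closed — the path is blocked at N6.
Path 3: N1 → N4 → N7 ← N5 → N6 ← N3
  N4 is a chain here and N4 is conditioned on, so the path is blocked at N4.
Path 4: N1 → N4 → N7 ← N5 → N6 ← N2 → N3
  N4 is a chain here and N4 is conditioned on, so the path is blocked at N4.
Since every path is blocked, d-separation holds.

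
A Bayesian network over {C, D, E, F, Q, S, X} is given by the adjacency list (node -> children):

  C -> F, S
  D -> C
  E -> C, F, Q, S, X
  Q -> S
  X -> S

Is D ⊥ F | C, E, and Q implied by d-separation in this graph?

Enumerating the 5 paths from D to F and testing each for blocking by {C, E, Q}:
  1. D → C → S ← E → F — C:chain[blocks]; S:collider[blocks]; E:fork[blocks] ⇒ blocked
  2. D → C → S ← Q ← E → F — C:chain[blocks]; S:collider[blocks]; Q:chain[blocks]; E:fork[blocks] ⇒ blocked
  3. D → C → S ← X ← E → F — C:chain[blocks]; S:collider[blocks]; X:chain[open]; E:fork[blocks] ⇒ blocked
  4. D → C ← E → F — C:collider[open]; E:fork[blocks] ⇒ blocked
  5. D → C → F — C:chain[blocks] ⇒ blocked
Every path is blocked, so D and F are d-separated given {C, E, Q}.

Yes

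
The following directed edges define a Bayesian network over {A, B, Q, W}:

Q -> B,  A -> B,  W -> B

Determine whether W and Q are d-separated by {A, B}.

There is one path between W and Q:
  1. W → B ← Q — B:collider[open] ⇒ active
At least one path is unblocked, so d-separation fails.

No — W and Q are not d-separated given {A, B}.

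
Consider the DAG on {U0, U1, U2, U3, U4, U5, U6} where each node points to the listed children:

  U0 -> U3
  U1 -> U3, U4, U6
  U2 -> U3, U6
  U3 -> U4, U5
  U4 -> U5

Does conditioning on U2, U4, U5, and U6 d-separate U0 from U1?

There are 4 undirected paths between U0 and U1; checking each against the conditioning set {U2, U4, U5, U6}:
  1. U0 → U3 ← U1 — U3:collider[open] ⇒ active
  2. U0 → U3 → U5 ← U4 ← U1 — U3:chain[open]; U5:collider[open]; U4:chain[blocks] ⇒ blocked
  3. U0 → U3 → U4 ← U1 — U3:chain[open]; U4:collider[open] ⇒ active
  4. U0 → U3 ← U2 → U6 ← U1 — U3:collider[open]; U2:fork[blocks]; U6:collider[open] ⇒ blocked
Since the path U0 → U3 ← U1 is active, U0 and U1 are not d-separated given {U2, U4, U5, U6}.

No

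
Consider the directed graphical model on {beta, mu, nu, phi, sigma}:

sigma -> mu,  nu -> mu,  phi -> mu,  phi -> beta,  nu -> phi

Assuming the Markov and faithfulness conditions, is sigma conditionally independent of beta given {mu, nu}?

Enumerating the 2 paths from sigma to beta and testing each for blocking by {mu, nu}:
  1. sigma → mu ← phi → beta — mu:collider[open]; phi:fork[open] ⇒ active
  2. sigma → mu ← nu → phi → beta — mu:collider[open]; nu:fork[blocks]; phi:chain[open] ⇒ blocked
Since the path sigma → mu ← phi → beta is active, sigma and beta are not d-separated given {mu, nu}.

No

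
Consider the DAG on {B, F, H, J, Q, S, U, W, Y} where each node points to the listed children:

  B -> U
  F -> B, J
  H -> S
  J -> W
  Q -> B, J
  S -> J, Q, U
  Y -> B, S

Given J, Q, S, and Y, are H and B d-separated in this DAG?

Yes — H and B are d-separated given {J, Q, S, Y}.

There are 6 undirected paths between H and B; checking each against the conditioning set {J, Q, S, Y}:
  1. H → S → Q → J ← F → B — S:chain[blocks]; Q:chain[blocks]; J:collider[open]; F:fork[open] ⇒ blocked
  2. H → S → Q → B — S:chain[blocks]; Q:chain[blocks] ⇒ blocked
  3. H → S → J ← F → B — S:chain[blocks]; J:collider[open]; F:fork[open] ⇒ blocked
  4. H → S → J ← Q → B — S:chain[blocks]; J:collider[open]; Q:fork[blocks] ⇒ blocked
  5. H → S → U ← B — S:chain[blocks]; U:collider[blocks] ⇒ blocked
  6. H → S ← Y → B — S:collider[open]; Y:fork[blocks] ⇒ blocked
All paths are blocked; H ⊥ B | {J, Q, S, Y} holds.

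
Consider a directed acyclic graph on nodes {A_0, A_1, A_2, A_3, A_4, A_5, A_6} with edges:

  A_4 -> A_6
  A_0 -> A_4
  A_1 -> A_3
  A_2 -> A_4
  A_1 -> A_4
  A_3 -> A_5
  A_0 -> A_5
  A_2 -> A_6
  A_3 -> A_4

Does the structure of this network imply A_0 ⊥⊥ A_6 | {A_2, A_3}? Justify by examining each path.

No — A_0 and A_6 are not d-separated given {A_2, A_3}.

There are 6 undirected paths between A_0 and A_6; checking each against the conditioning set {A_2, A_3}:
  1. A_0 → A_5 ← A_3 ← A_1 → A_4 → A_6 — A_5:collider[blocks]; A_3:chain[blocks]; A_1:fork[open]; A_4:chain[open] ⇒ blocked
  2. A_0 → A_5 ← A_3 ← A_1 → A_4 ← A_2 → A_6 — A_5:collider[blocks]; A_3:chain[blocks]; A_1:fork[open]; A_4:collider[blocks]; A_2:fork[blocks] ⇒ blocked
  3. A_0 → A_5 ← A_3 → A_4 → A_6 — A_5:collider[blocks]; A_3:fork[blocks]; A_4:chain[open] ⇒ blocked
  4. A_0 → A_5 ← A_3 → A_4 ← A_2 → A_6 — A_5:collider[blocks]; A_3:fork[blocks]; A_4:collider[blocks]; A_2:fork[blocks] ⇒ blocked
  5. A_0 → A_4 → A_6 — A_4:chain[open] ⇒ active
  6. A_0 → A_4 ← A_2 → A_6 — A_4:collider[blocks]; A_2:fork[blocks] ⇒ blocked
At least one path is unblocked, so d-separation fails.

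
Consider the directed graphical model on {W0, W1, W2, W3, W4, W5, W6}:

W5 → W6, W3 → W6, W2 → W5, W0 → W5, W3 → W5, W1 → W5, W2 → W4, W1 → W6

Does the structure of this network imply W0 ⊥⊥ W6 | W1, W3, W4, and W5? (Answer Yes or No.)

There are 3 undirected paths between W0 and W6; checking each against the conditioning set {W1, W3, W4, W5}:
Path 1: W0 → W5 ← W3 → W6
  W3 is a fork here and W3 is conditioned on, so the path is blocked at W3.
Path 2: W0 → W5 ← W1 → W6
  W1 is a fork here and W1 is conditioned on, so the path is blocked at W1.
Path 3: W0 → W5 → W6
  W5 is a chain here and W5 is conditioned on, so the path is blocked at W5.
Since every path is blocked, d-separation holds.

Yes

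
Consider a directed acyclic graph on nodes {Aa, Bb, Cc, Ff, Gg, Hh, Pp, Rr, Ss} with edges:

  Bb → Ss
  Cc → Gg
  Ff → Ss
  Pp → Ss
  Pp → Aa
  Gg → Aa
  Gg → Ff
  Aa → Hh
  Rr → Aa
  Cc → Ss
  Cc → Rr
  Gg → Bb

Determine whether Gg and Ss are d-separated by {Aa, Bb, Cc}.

We examine all 6 paths between Gg and Ss:
Path 1: Gg → Ff → Ss
  Ff is a chain and Ff is not conditioned on — no node blocks this path, so it is active.
Path 2: Gg → Aa ← Pp → Ss
  Aa is a collider and Aa is conditioned on, which opens it; Pp is a fork and Pp is not conditioned on — no node blocks this path, so it is active.
Path 3: Gg → Aa ← Rr ← Cc → Ss
  Cc is a fork here and Cc is conditioned on, so the path is blocked at Cc.
Path 4: Gg ← Cc → Rr → Aa ← Pp → Ss
  Cc is a fork here and Cc is conditioned on, so the path is blocked at Cc.
Path 5: Gg ← Cc → Ss
  Cc is a fork here and Cc is conditioned on, so the path is blocked at Cc.
Path 6: Gg → Bb → Ss
  Bb is a chain here and Bb is conditioned on, so the path is blocked at Bb.
Because an active path exists, Gg and Ss are not d-separated.

No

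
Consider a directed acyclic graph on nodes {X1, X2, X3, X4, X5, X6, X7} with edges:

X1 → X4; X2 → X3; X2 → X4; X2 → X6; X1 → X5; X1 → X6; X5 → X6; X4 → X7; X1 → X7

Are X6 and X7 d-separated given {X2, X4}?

There are 6 undirected paths between X6 and X7; checking each against the conditioning set {X2, X4}:
  1. X6 ← X2 → X4 ← X1 → X7 — X2:fork[blocks]; X4:collider[open]; X1:fork[open] ⇒ blocked
  2. X6 ← X2 → X4 → X7 — X2:fork[blocks]; X4:chain[blocks] ⇒ blocked
  3. X6 ← X1 → X7 — X1:fork[open] ⇒ active
  4. X6 ← X1 → X4 → X7 — X1:fork[open]; X4:chain[blocks] ⇒ blocked
  5. X6 ← X5 ← X1 → X7 — X5:chain[open]; X1:fork[open] ⇒ active
  6. X6 ← X5 ← X1 → X4 → X7 — X5:chain[open]; X1:fork[open]; X4:chain[blocks] ⇒ blocked
Because an active path exists, X6 and X7 are not d-separated.

No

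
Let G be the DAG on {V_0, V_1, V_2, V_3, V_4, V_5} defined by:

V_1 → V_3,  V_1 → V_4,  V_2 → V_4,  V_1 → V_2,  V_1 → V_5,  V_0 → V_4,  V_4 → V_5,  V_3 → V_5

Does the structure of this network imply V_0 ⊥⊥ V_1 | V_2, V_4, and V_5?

No

4 paths connect V_0 and V_1; each must be blocked for d-separation to hold:
Path 1: V_0 → V_4 → V_5 ← V_3 ← V_1
  V_4 is a chain here and V_4 is conditioned on, so the path is blocked at V_4.
Path 2: V_0 → V_4 → V_5 ← V_1
  V_4 is a chain here and V_4 is conditioned on, so the path is blocked at V_4.
Path 3: V_0 → V_4 ← V_1
  V_4 is a collider and V_4 is conditioned on, which opens it — no node blocks this path, so it is active.
Path 4: V_0 → V_4 ← V_2 ← V_1
  V_2 is a chain here and V_2 is conditioned on, so the path is blocked at V_2.
Since the path V_0 → V_4 ← V_1 is active, V_0 and V_1 are not d-separated given {V_2, V_4, V_5}.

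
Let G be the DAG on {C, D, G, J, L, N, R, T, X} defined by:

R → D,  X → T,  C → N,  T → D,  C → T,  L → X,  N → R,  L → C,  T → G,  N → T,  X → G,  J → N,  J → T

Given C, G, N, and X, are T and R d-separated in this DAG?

We examine all 6 paths between T and R:
  1. T ← X ← L → C → N → R — X:chain[blocks]; L:fork[open]; C:chain[blocks]; N:chain[blocks] ⇒ blocked
  2. T → D ← R — D:collider[blocks] ⇒ blocked
  3. T ← N → R — N:fork[blocks] ⇒ blocked
  4. T ← J → N → R — J:fork[open]; N:chain[blocks] ⇒ blocked
  5. T → G ← X ← L → C → N → R — G:collider[open]; X:chain[blocks]; L:fork[open]; C:chain[blocks]; N:chain[blocks] ⇒ blocked
  6. T ← C → N → R — C:fork[blocks]; N:chain[blocks] ⇒ blocked
All paths are blocked; T ⊥ R | {C, G, N, X} holds.

Yes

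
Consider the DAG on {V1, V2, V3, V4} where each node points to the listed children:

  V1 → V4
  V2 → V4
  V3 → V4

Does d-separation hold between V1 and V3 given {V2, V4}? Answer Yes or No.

There is one path between V1 and V3:
Path 1: V1 → V4 ← V3
  V4 is a collider and V4 is conditioned on, which opens it — no node blocks this path, so it is active.
Because an active path exists, V1 and V3 are not d-separated.

No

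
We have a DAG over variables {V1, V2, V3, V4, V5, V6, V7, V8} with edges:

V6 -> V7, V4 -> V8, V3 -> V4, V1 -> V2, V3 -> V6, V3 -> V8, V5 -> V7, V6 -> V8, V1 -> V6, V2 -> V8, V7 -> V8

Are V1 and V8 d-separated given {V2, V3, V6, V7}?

We examine all 5 paths between V1 and V8:
  1. V1 → V2 → V8 — V2:chain[blocks] ⇒ blocked
  2. V1 → V6 → V8 — V6:chain[blocks] ⇒ blocked
  3. V1 → V6 ← V3 → V8 — V6:collider[open]; V3:fork[blocks] ⇒ blocked
  4. V1 → V6 ← V3 → V4 → V8 — V6:collider[open]; V3:fork[blocks]; V4:chain[open] ⇒ blocked
  5. V1 → V6 → V7 → V8 — V6:chain[blocks]; V7:chain[blocks] ⇒ blocked
All paths are blocked; V1 ⊥ V8 | {V2, V3, V6, V7} holds.

Yes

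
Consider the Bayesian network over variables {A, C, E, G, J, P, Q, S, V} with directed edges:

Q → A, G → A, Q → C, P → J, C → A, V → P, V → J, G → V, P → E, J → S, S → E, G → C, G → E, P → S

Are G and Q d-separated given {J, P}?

Yes

4 paths connect G and Q; each must be blocked for d-separation to hold:
Path 1: G → C ← Q
  C is a collider here and neither C nor any of its descendants is conditioned on, so the collider stays closed — the path is blocked at C.
Path 2: G → C → A ← Q
  A is a collider here and neither A nor any of its descendants is conditioned on, so the collider stays closed — the path is blocked at A.
Path 3: G → A ← Q
  A is a collider here and neither A nor any of its descendants is conditioned on, so the collider stays closed — the path is blocked at A.
Path 4: G → A ← C ← Q
  A is a collider here and neither A nor any of its descendants is conditioned on, so the collider stays closed — the path is blocked at A.
Since every path is blocked, d-separation holds.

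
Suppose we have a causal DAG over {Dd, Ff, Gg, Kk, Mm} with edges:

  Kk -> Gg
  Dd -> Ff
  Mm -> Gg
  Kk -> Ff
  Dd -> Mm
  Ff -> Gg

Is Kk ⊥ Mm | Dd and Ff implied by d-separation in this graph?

Yes

4 paths connect Kk and Mm; each must be blocked for d-separation to hold:
Path 1: Kk → Ff → Gg ← Mm
  Ff is a chain here and Ff is conditioned on, so the path is blocked at Ff.
Path 2: Kk → Ff ← Dd → Mm
  Dd is a fork here and Dd is conditioned on, so the path is blocked at Dd.
Path 3: Kk → Gg ← Ff ← Dd → Mm
  Gg is a collider here and neither Gg nor any of its descendants is conditioned on, so the collider stays closed — the path is blocked at Gg.
Path 4: Kk → Gg ← Mm
  Gg is a collider here and neither Gg nor any of its descendants is conditioned on, so the collider stays closed — the path is blocked at Gg.
All paths are blocked; Kk ⊥ Mm | {Dd, Ff} holds.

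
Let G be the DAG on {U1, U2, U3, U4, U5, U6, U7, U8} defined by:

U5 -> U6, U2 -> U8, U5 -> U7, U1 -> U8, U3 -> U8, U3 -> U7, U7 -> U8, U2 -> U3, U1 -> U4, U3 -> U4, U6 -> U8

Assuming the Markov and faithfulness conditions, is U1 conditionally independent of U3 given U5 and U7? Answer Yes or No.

There are 5 undirected paths between U1 and U3; checking each against the conditioning set {U5, U7}:
  1. U1 → U8 ← U2 → U3 — U8:collider[blocks]; U2:fork[open] ⇒ blocked
  2. U1 → U8 ← U3 — U8:collider[blocks] ⇒ blocked
  3. U1 → U8 ← U6 ← U5 → U7 ← U3 — U8:collider[blocks]; U6:chain[open]; U5:fork[blocks]; U7:collider[open] ⇒ blocked
  4. U1 → U8 ← U7 ← U3 — U8:collider[blocks]; U7:chain[blocks] ⇒ blocked
  5. U1 → U4 ← U3 — U4:collider[blocks] ⇒ blocked
Every path is blocked, so U1 and U3 are d-separated given {U5, U7}.

Yes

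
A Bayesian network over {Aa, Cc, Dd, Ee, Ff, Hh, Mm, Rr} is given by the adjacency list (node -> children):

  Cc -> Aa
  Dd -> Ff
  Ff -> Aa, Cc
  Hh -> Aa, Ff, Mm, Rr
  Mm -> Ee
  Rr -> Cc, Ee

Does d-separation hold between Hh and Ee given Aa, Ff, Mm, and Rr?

6 paths connect Hh and Ee; each must be blocked for d-separation to hold:
Path 1: Hh → Rr → Ee
  Rr is a chain here and Rr is conditioned on, so the path is blocked at Rr.
Path 2: Hh → Mm → Ee
  Mm is a chain here and Mm is conditioned on, so the path is blocked at Mm.
Path 3: Hh → Ff → Cc ← Rr → Ee
  Ff is a chain here and Ff is conditioned on, so the path is blocked at Ff.
Path 4: Hh → Ff → Aa ← Cc ← Rr → Ee
  Ff is a chain here and Ff is conditioned on, so the path is blocked at Ff.
Path 5: Hh → Aa ← Cc ← Rr → Ee
  Rr is a fork here and Rr is conditioned on, so the path is blocked at Rr.
Path 6: Hh → Aa ← Ff → Cc ← Rr → Ee
  Ff is a fork here and Ff is conditioned on, so the path is blocked at Ff.
All paths are blocked; Hh ⊥ Ee | {Aa, Ff, Mm, Rr} holds.

Yes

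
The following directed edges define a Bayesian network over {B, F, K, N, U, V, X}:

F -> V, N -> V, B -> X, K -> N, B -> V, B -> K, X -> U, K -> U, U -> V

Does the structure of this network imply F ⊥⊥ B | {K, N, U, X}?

Yes

There are 5 undirected paths between F and B; checking each against the conditioning set {K, N, U, X}:
Path 1: F → V ← N ← K ← B
  V is a collider here and neither V nor any of its descendants is conditioned on, so the collider stays closed — the path is blocked at V.
Path 2: F → V ← N ← K → U ← X ← B
  V is a collider here and neither V nor any of its descendants is conditioned on, so the collider stays closed — the path is blocked at V.
Path 3: F → V ← B
  V is a collider here and neither V nor any of its descendants is conditioned on, so the collider stays closed — the path is blocked at V.
Path 4: F → V ← U ← K ← B
  V is a collider here and neither V nor any of its descendants is conditioned on, so the collider stays closed — the path is blocked at V.
Path 5: F → V ← U ← X ← B
  V is a collider here and neither V nor any of its descendants is conditioned on, so the collider stays closed — the path is blocked at V.
Since every path is blocked, d-separation holds.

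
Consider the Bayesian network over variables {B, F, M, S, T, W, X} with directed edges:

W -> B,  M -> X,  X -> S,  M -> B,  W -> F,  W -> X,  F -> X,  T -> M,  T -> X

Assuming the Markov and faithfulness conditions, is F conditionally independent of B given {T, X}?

6 paths connect F and B; each must be blocked for d-separation to hold:
Path 1: F → X ← T → M → B
  T is a fork here and T is conditioned on, so the path is blocked at T.
Path 2: F → X ← W → B
  X is a collider and X is conditioned on, which opens it; W is a fork and W is not conditioned on — no node blocks this path, so it is active.
Path 3: F → X ← M → B
  X is a collider and X is conditioned on, which opens it; M is a fork and M is not conditioned on — no node blocks this path, so it is active.
Path 4: F ← W → X ← T → M → B
  T is a fork here and T is conditioned on, so the path is blocked at T.
Path 5: F ← W → X ← M → B
  W is a fork and W is not conditioned on; X is a collider and X is conditioned on, which opens it; M is a fork and M is not conditioned on — no node blocks this path, so it is active.
Path 6: F ← W → B
  W is a fork and W is not conditioned on — no node blocks this path, so it is active.
At least one path is unblocked, so d-separation fails.

No — F and B are not d-separated given {T, X}.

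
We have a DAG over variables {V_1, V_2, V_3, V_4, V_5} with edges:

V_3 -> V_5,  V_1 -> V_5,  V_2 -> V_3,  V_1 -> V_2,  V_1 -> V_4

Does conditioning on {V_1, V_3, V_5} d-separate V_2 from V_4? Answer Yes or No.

Yes

We examine all 2 paths between V_2 and V_4:
Path 1: V_2 → V_3 → V_5 ← V_1 → V_4
  V_3 is a chain here and V_3 is conditioned on, so the path is blocked at V_3.
Path 2: V_2 ← V_1 → V_4
  V_1 is a fork here and V_1 is conditioned on, so the path is blocked at V_1.
Every path is blocked, so V_2 and V_4 are d-separated given {V_1, V_3, V_5}.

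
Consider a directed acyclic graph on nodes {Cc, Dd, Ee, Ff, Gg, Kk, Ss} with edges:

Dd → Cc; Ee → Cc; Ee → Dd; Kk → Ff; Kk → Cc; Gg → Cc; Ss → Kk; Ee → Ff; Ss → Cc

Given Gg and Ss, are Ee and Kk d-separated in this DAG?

There are 5 undirected paths between Ee and Kk; checking each against the conditioning set {Gg, Ss}:
Path 1: Ee → Ff ← Kk
  Ff is a collider here and neither Ff nor any of its descendants is conditioned on, so the collider stays closed — the path is blocked at Ff.
Path 2: Ee → Cc ← Ss → Kk
  Cc is a collider here and neither Cc nor any of its descendants is conditioned on, so the collider stays closed — the path is blocked at Cc.
Path 3: Ee → Cc ← Kk
  Cc is a collider here and neither Cc nor any of its descendants is conditioned on, so the collider stays closed — the path is blocked at Cc.
Path 4: Ee → Dd → Cc ← Ss → Kk
  Cc is a collider here and neither Cc nor any of its descendants is conditioned on, so the collider stays closed — the path is blocked at Cc.
Path 5: Ee → Dd → Cc ← Kk
  Cc is a collider here and neither Cc nor any of its descendants is conditioned on, so the collider stays closed — the path is blocked at Cc.
Since every path is blocked, d-separation holds.

Yes — Ee and Kk are d-separated given {Gg, Ss}.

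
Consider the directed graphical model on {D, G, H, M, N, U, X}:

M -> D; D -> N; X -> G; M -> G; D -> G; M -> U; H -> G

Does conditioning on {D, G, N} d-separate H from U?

2 paths connect H and U; each must be blocked for d-separation to hold:
Path 1: H → G ← M → U
  G is a collider and G is conditioned on, which opens it; M is a fork and M is not conditioned on — no node blocks this path, so it is active.
Path 2: H → G ← D ← M → U
  D is a chain here and D is conditioned on, so the path is blocked at D.
At least one path is unblocked, so d-separation fails.

No — H and U are not d-separated given {D, G, N}.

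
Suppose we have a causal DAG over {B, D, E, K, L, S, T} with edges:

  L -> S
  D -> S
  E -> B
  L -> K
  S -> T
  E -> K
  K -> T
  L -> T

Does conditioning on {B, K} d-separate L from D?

Yes

There are 3 undirected paths between L and D; checking each against the conditioning set {B, K}:
  1. L → T ← S ← D — T:collider[blocks]; S:chain[open] ⇒ blocked
  2. L → S ← D — S:collider[blocks] ⇒ blocked
  3. L → K → T ← S ← D — K:chain[blocks]; T:collider[blocks]; S:chain[open] ⇒ blocked
Every path is blocked, so L and D are d-separated given {B, K}.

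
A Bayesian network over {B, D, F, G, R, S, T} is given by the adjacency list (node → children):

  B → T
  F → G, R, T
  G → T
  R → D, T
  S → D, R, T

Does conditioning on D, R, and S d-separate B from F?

There are 5 undirected paths between B and F; checking each against the conditioning set {D, R, S}:
Path 1: B → T ← G ← F
  T is a collider here and neither T nor any of its descendants is conditioned on, so the collider stays closed — the path is blocked at T.
Path 2: B → T ← S → D ← R ← F
  T is a collider here and neither T nor any of its descendants is conditioned on, so the collider stays closed — the path is blocked at T.
Path 3: B → T ← S → R ← F
  T is a collider here and neither T nor any of its descendants is conditioned on, so the collider stays closed — the path is blocked at T.
Path 4: B → T ← R ← F
  T is a collider here and neither T nor any of its descendants is conditioned on, so the collider stays closed — the path is blocked at T.
Path 5: B → T ← F
  T is a collider here and neither T nor any of its descendants is conditioned on, so the collider stays closed — the path is blocked at T.
Every path is blocked, so B and F are d-separated given {D, R, S}.

Yes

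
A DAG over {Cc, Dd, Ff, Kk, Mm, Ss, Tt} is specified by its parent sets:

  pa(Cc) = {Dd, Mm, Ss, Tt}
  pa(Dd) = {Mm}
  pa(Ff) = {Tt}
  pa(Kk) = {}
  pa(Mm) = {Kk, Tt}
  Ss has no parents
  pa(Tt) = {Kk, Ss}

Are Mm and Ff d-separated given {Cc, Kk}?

Enumerating the 6 paths from Mm to Ff and testing each for blocking by {Cc, Kk}:
Path 1: Mm ← Tt → Ff
  Tt is a fork and Tt is not conditioned on — no node blocks this path, so it is active.
Path 2: Mm → Cc ← Ss → Tt → Ff
  Cc is a collider and Cc is conditioned on, which opens it; Ss is a fork and Ss is not conditioned on; Tt is a chain and Tt is not conditioned on — no node blocks this path, so it is active.
Path 3: Mm → Cc ← Tt → Ff
  Cc is a collider and Cc is conditioned on, which opens it; Tt is a fork and Tt is not conditioned on — no node blocks this path, so it is active.
Path 4: Mm → Dd → Cc ← Ss → Tt → Ff
  Dd is a chain and Dd is not conditioned on; Cc is a collider and Cc is conditioned on, which opens it; Ss is a fork and Ss is not conditioned on; Tt is a chain and Tt is not conditioned on — no node blocks this path, so it is active.
Path 5: Mm → Dd → Cc ← Tt → Ff
  Dd is a chain and Dd is not conditioned on; Cc is a collider and Cc is conditioned on, which opens it; Tt is a fork and Tt is not conditioned on — no node blocks this path, so it is active.
Path 6: Mm ← Kk → Tt → Ff
  Kk is a fork here and Kk is conditioned on, so the path is blocked at Kk.
At least one path is unblocked, so d-separation fails.

No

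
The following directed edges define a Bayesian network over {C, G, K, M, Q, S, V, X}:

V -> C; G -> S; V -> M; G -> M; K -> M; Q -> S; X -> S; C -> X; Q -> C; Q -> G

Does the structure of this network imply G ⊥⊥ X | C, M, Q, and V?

There are 6 undirected paths between G and X; checking each against the conditioning set {C, M, Q, V}:
Path 1: G → M ← V → C → X
  V is a fork here and V is conditioned on, so the path is blocked at V.
Path 2: G → M ← V → C ← Q → S ← X
  V is a fork here and V is conditioned on, so the path is blocked at V.
Path 3: G ← Q → C → X
  Q is a fork here and Q is conditioned on, so the path is blocked at Q.
Path 4: G ← Q → S ← X
  Q is a fork here and Q is conditioned on, so the path is blocked at Q.
Path 5: G → S ← X
  S is a collider here and neither S nor any of its descendants is conditioned on, so the collider stays closed — the path is blocked at S.
Path 6: G → S ← Q → C → X
  S is a collider here and neither S nor any of its descendants is conditioned on, so the collider stays closed — the path is blocked at S.
Since every path is blocked, d-separation holds.

Yes — G and X are d-separated given {C, M, Q, V}.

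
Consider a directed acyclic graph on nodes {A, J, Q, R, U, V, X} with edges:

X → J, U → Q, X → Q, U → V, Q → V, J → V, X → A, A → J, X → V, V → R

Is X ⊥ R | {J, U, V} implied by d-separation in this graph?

5 paths connect X and R; each must be blocked for d-separation to hold:
Path 1: X → J → V → R
  J is a chain here and J is conditioned on, so the path is blocked at J.
Path 2: X → A → J → V → R
  J is a chain here and J is conditioned on, so the path is blocked at J.
Path 3: X → V → R
  V is a chain here and V is conditioned on, so the path is blocked at V.
Path 4: X → Q ← U → V → R
  U is a fork here and U is conditioned on, so the path is blocked at U.
Path 5: X → Q → V → R
  V is a chain here and V is conditioned on, so the path is blocked at V.
Every path is blocked, so X and R are d-separated given {J, U, V}.

Yes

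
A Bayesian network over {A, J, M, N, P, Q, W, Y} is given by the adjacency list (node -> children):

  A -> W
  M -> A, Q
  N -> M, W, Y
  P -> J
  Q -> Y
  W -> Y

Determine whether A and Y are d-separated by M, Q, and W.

Enumerating the 6 paths from A to Y and testing each for blocking by {M, Q, W}:
  1. A ← M → Q → Y — M:fork[blocks]; Q:chain[blocks] ⇒ blocked
  2. A ← M ← N → Y — M:chain[blocks]; N:fork[open] ⇒ blocked
  3. A ← M ← N → W → Y — M:chain[blocks]; N:fork[open]; W:chain[blocks] ⇒ blocked
  4. A → W ← N → M → Q → Y — W:collider[open]; N:fork[open]; M:chain[blocks]; Q:chain[blocks] ⇒ blocked
  5. A → W ← N → Y — W:collider[open]; N:fork[open] ⇒ active
  6. A → W → Y — W:chain[blocks] ⇒ blocked
Since the path A → W ← N → Y is active, A and Y are not d-separated given {M, Q, W}.

No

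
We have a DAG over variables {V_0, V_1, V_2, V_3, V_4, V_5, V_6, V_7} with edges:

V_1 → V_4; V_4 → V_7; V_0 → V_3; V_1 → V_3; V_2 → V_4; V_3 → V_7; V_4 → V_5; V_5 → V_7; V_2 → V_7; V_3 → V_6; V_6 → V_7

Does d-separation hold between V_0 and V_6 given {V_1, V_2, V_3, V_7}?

5 paths connect V_0 and V_6; each must be blocked for d-separation to hold:
Path 1: V_0 → V_3 → V_7 ← V_6
  V_3 is a chain here and V_3 is conditioned on, so the path is blocked at V_3.
Path 2: V_0 → V_3 → V_6
  V_3 is a chain here and V_3 is conditioned on, so the path is blocked at V_3.
Path 3: V_0 → V_3 ← V_1 → V_4 → V_7 ← V_6
  V_1 is a fork here and V_1 is conditioned on, so the path is blocked at V_1.
Path 4: V_0 → V_3 ← V_1 → V_4 ← V_2 → V_7 ← V_6
  V_1 is a fork here and V_1 is conditioned on, so the path is blocked at V_1.
Path 5: V_0 → V_3 ← V_1 → V_4 → V_5 → V_7 ← V_6
  V_1 is a fork here and V_1 is conditioned on, so the path is blocked at V_1.
Every path is blocked, so V_0 and V_6 are d-separated given {V_1, V_2, V_3, V_7}.

Yes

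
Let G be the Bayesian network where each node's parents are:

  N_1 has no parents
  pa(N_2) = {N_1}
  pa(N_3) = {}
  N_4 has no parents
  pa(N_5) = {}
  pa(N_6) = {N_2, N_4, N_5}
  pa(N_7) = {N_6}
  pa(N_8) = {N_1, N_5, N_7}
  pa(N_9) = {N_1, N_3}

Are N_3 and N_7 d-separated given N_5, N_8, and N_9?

No

Enumerating the 4 paths from N_3 to N_7 and testing each for blocking by {N_5, N_8, N_9}:
Path 1: N_3 → N_9 ← N_1 → N_8 ← N_5 → N_6 → N_7
  N_5 is a fork here and N_5 is conditioned on, so the path is blocked at N_5.
Path 2: N_3 → N_9 ← N_1 → N_8 ← N_7
  N_9 is a collider and N_9 is conditioned on, which opens it; N_1 is a fork and N_1 is not conditioned on; N_8 is a collider and N_8 is conditioned on, which opens it — no node blocks this path, so it is active.
Path 3: N_3 → N_9 ← N_1 → N_2 → N_6 ← N_5 → N_8 ← N_7
  N_5 is a fork here and N_5 is conditioned on, so the path is blocked at N_5.
Path 4: N_3 → N_9 ← N_1 → N_2 → N_6 → N_7
  N_9 is a collider and N_9 is conditioned on, which opens it; N_1 is a fork and N_1 is not conditioned on; N_2 is a chain and N_2 is not conditioned on; N_6 is a chain and N_6 is not conditioned on — no node blocks this path, so it is active.
Since the path N_3 → N_9 ← N_1 → N_8 ← N_7 is active, N_3 and N_7 are not d-separated given {N_5, N_8, N_9}.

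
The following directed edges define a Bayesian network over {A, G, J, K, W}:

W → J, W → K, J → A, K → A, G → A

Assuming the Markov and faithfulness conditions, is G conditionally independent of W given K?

Yes — G and W are d-separated given {K}.

We examine all 2 paths between G and W:
Path 1: G → A ← K ← W
  A is a collider here and neither A nor any of its descendants is conditioned on, so the collider stays closed — the path is blocked at A.
Path 2: G → A ← J ← W
  A is a collider here and neither A nor any of its descendants is conditioned on, so the collider stays closed — the path is blocked at A.
Since every path is blocked, d-separation holds.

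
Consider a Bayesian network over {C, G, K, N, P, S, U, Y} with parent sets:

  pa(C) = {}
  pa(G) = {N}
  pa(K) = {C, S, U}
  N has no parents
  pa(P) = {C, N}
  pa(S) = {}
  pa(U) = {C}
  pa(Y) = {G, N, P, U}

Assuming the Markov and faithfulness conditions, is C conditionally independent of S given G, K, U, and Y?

No

There are 5 undirected paths between C and S; checking each against the conditioning set {G, K, U, Y}:
Path 1: C → K ← S
  K is a collider and K is conditioned on, which opens it — no node blocks this path, so it is active.
Path 2: C → P → Y ← U → K ← S
  U is a fork here and U is conditioned on, so the path is blocked at U.
Path 3: C → P ← N → Y ← U → K ← S
  U is a fork here and U is conditioned on, so the path is blocked at U.
Path 4: C → P ← N → G → Y ← U → K ← S
  G is a chain here and G is conditioned on, so the path is blocked at G.
Path 5: C → U → K ← S
  U is a chain here and U is conditioned on, so the path is blocked at U.
Because an active path exists, C and S are not d-separated.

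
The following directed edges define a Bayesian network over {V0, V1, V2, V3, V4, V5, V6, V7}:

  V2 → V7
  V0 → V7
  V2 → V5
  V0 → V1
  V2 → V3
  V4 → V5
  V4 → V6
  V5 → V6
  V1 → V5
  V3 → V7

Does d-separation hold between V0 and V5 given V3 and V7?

There are 3 undirected paths between V0 and V5; checking each against the conditioning set {V3, V7}:
  1. V0 → V1 → V5 — V1:chain[open] ⇒ active
  2. V0 → V7 ← V3 ← V2 → V5 — V7:collider[open]; V3:chain[blocks]; V2:fork[open] ⇒ blocked
  3. V0 → V7 ← V2 → V5 — V7:collider[open]; V2:fork[open] ⇒ active
Because an active path exists, V0 and V5 are not d-separated.

No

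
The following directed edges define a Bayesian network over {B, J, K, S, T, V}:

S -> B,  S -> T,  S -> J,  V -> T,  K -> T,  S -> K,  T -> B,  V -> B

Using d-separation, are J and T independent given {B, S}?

Enumerating the 4 paths from J to T and testing each for blocking by {B, S}:
  1. J ← S → K → T — S:fork[blocks]; K:chain[open] ⇒ blocked
  2. J ← S → T — S:fork[blocks] ⇒ blocked
  3. J ← S → B ← V → T — S:fork[blocks]; B:collider[open]; V:fork[open] ⇒ blocked
  4. J ← S → B ← T — S:fork[blocks]; B:collider[open] ⇒ blocked
Since every path is blocked, d-separation holds.

Yes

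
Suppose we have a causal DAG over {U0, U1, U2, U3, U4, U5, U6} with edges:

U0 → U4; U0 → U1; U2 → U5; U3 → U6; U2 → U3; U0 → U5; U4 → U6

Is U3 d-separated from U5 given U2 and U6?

We examine all 2 paths between U3 and U5:
Path 1: U3 ← U2 → U5
  U2 is a fork here and U2 is conditioned on, so the path is blocked at U2.
Path 2: U3 → U6 ← U4 ← U0 → U5
  U6 is a collider and U6 is conditioned on, which opens it; U4 is a chain and U4 is not conditioned on; U0 is a fork and U0 is not conditioned on — no node blocks this path, so it is active.
At least one path is unblocked, so d-separation fails.

No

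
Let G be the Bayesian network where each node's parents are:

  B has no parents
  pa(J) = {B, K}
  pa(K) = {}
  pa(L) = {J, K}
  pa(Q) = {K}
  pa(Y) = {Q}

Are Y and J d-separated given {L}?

Enumerating the 2 paths from Y to J and testing each for blocking by {L}:
Path 1: Y ← Q ← K → L ← J
  Q is a chain and Q is not conditioned on; K is a fork and K is not conditioned on; L is a collider and L is conditioned on, which opens it — no node blocks this path, so it is active.
Path 2: Y ← Q ← K → J
  Q is a chain and Q is not conditioned on; K is a fork and K is not conditioned on — no node blocks this path, so it is active.
Because an active path exists, Y and J are not d-separated.

No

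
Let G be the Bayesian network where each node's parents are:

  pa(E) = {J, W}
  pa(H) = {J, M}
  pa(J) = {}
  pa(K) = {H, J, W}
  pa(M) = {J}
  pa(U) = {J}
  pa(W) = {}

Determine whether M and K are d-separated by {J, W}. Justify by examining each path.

6 paths connect M and K; each must be blocked for d-separation to hold:
Path 1: M ← J → H → K
  J is a fork here and J is conditioned on, so the path is blocked at J.
Path 2: M ← J → E ← W → K
  J is a fork here and J is conditioned on, so the path is blocked at J.
Path 3: M ← J → K
  J is a fork here and J is conditioned on, so the path is blocked at J.
Path 4: M → H ← J → E ← W → K
  H is a collider here and neither H nor any of its descendants is conditioned on, so the collider stays closed — the path is blocked at H.
Path 5: M → H ← J → K
  H is a collider here and neither H nor any of its descendants is conditioned on, so the collider stays closed — the path is blocked at H.
Path 6: M → H → K
  H is a chain and H is not conditioned on — no node blocks this path, so it is active.
At least one path is unblocked, so d-separation fails.

No — M and K are not d-separated given {J, W}.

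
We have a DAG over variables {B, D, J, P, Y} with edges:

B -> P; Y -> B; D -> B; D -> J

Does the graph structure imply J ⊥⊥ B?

There is one path between J and B:
Path 1: J ← D → B
  D is a fork and D is not conditioned on — no node blocks this path, so it is active.
Since the path J ← D → B is active, J and B are not d-separated given ∅.

No — J and B are not d-separated given ∅.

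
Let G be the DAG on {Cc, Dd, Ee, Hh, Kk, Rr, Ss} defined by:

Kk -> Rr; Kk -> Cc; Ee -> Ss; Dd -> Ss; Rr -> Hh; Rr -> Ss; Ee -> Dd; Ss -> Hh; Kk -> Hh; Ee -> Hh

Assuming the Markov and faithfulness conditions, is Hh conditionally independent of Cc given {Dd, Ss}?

We examine all 5 paths between Hh and Cc:
Path 1: Hh ← Ss ← Rr ← Kk → Cc
  Ss is a chain here and Ss is conditioned on, so the path is blocked at Ss.
Path 2: Hh ← Rr ← Kk → Cc
  Rr is a chain and Rr is not conditioned on; Kk is a fork and Kk is not conditioned on — no node blocks this path, so it is active.
Path 3: Hh ← Ee → Dd → Ss ← Rr ← Kk → Cc
  Dd is a chain here and Dd is conditioned on, so the path is blocked at Dd.
Path 4: Hh ← Ee → Ss ← Rr ← Kk → Cc
  Ee is a fork and Ee is not conditioned on; Ss is a collider and Ss is conditioned on, which opens it; Rr is a chain and Rr is not conditioned on; Kk is a fork and Kk is not conditioned on — no node blocks this path, so it is active.
Path 5: Hh ← Kk → Cc
  Kk is a fork and Kk is not conditioned on — no node blocks this path, so it is active.
At least one path is unblocked, so d-separation fails.

No — Hh and Cc are not d-separated given {Dd, Ss}.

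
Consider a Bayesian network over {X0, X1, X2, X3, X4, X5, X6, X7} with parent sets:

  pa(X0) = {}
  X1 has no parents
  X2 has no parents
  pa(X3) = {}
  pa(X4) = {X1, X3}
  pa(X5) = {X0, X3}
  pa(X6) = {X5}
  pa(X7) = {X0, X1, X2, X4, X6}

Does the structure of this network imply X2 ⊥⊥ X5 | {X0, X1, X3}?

4 paths connect X2 and X5; each must be blocked for d-separation to hold:
Path 1: X2 → X7 ← X4 ← X3 → X5
  X7 is a collider here and neither X7 nor any of its descendants is conditioned on, so the collider stays closed — the path is blocked at X7.
Path 2: X2 → X7 ← X0 → X5
  X7 is a collider here and neither X7 nor any of its descendants is conditioned on, so the collider stays closed — the path is blocked at X7.
Path 3: X2 → X7 ← X6 ← X5
  X7 is a collider here and neither X7 nor any of its descendants is conditioned on, so the collider stays closed — the path is blocked at X7.
Path 4: X2 → X7 ← X1 → X4 ← X3 → X5
  X7 is a collider here and neither X7 nor any of its descendants is conditioned on, so the collider stays closed — the path is blocked at X7.
Every path is blocked, so X2 and X5 are d-separated given {X0, X1, X3}.

Yes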